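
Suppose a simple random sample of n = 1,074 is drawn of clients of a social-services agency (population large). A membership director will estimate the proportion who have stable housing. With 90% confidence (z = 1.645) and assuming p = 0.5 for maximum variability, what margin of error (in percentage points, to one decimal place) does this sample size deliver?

SE(p̂) = √[p(1−p)/n] = √[0.2500/1074] = 0.01526.
E = z × SE = 1.645 × 0.01526 = 0.02510, or 2.5 percentage points.

2.5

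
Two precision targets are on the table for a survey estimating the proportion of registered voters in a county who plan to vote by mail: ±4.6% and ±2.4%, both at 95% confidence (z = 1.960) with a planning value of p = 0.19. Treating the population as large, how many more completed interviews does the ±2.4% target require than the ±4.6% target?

At ±4.6%: n = 1.960² × 0.1539 / 0.046² ≈ 279.41 → 280.
At ±2.4%: n = 1.960² × 0.1539 / 0.024² ≈ 1026.43 → 1027.
Additional respondents: 1027 − 280 = 747.

747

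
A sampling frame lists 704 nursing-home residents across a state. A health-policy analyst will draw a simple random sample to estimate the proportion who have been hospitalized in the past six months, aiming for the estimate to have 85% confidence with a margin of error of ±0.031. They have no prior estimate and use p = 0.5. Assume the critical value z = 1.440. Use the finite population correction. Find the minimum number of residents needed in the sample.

Unadjusted: n₀ = 1.440² × 0.50 × 0.50 / 0.031² ≈ 539.44, so n₀ = 540.
Finite population correction with N = 704: n = n₀ / (1 + (n₀−1)/N) = 540 / (1 + 539/704) = 540 / 1.7656 ≈ 305.84.
Rounding up, n = 306.

306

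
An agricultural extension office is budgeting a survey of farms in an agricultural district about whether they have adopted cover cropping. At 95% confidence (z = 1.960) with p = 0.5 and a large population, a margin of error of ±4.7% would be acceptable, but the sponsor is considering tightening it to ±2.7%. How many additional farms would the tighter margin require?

At ±4.7%: n = 1.960² × 0.2500 / 0.047² ≈ 434.77 → 435.
At ±2.7%: n = 1.960² × 0.2500 / 0.027² ≈ 1317.42 → 1318.
Additional respondents: 1318 − 435 = 883.

883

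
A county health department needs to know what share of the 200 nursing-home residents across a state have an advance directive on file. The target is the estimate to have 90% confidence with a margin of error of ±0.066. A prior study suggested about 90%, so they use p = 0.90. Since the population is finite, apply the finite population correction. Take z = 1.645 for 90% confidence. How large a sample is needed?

Unadjusted: n₀ = 1.645² × 0.90 × 0.10 / 0.066² ≈ 55.91, so n₀ = 56.
Finite population correction with N = 200: n = n₀ / (1 + (n₀−1)/N) = 56 / (1 + 55/200) = 56 / 1.2750 ≈ 43.92.
Rounding up, n = 44.

44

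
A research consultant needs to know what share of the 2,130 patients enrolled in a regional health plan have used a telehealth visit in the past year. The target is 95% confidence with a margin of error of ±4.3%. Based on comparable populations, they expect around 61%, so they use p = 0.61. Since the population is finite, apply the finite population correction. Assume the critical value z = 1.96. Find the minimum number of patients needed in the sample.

Unadjusted: n₀ = 1.96² × 0.61 × 0.39 / 0.043² ≈ 494.28, so n₀ = 495.
Finite population correction with N = 2,130: n = n₀ / (1 + (n₀−1)/N) = 495 / (1 + 494/2130) = 495 / 1.2319 ≈ 401.81.
Rounding up, n = 402.

402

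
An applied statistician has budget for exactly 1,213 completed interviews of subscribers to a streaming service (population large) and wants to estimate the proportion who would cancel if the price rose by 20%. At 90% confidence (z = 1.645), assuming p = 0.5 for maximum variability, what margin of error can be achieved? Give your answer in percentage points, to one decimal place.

SE(p̂) = √[p(1−p)/n] = √[0.2500/1213] = 0.01436.
E = z × SE = 1.645 × 0.01436 = 0.02362, or 2.4 percentage points.

2.4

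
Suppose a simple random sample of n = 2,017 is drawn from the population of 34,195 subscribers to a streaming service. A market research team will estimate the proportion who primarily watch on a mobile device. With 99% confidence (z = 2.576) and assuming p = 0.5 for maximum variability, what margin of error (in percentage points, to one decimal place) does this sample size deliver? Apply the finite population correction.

2.8

Finite-population factor: (N−n)/(N−1) = (34195−2017)/(34195−1) = 0.9410.
SE(p̂) = √[p(1−p)/n · (N−n)/(N−1)] = √[0.2500/2017 × 0.9410] = 0.01080.
E = z × SE = 2.576 × 0.01080 = 0.02782 ≈ 2.8 percentage points.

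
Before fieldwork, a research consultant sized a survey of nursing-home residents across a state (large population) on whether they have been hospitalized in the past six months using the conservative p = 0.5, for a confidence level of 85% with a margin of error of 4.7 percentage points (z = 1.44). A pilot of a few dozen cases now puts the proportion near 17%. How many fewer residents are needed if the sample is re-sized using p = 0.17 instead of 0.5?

Conservative (p = 0.5): n = 1.44² × 0.25 / 0.047² ≈ 234.68 → 235.
Using p = 0.17: p(1−p) = 0.1411, so n = 1.44² × 0.1411 / 0.047² ≈ 132.45 → 133.
Reduction: 235 − 133 = 102.

102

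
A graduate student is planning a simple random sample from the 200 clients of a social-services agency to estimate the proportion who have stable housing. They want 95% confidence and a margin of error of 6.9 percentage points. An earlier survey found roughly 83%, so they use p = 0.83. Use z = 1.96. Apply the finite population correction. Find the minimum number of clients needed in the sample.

Unadjusted: n₀ = 1.96² × 0.83 × 0.17 / 0.069² ≈ 113.85, so n₀ = 114.
Finite population correction with N = 200: n = n₀ / (1 + (n₀−1)/N) = 114 / (1 + 113/200) = 114 / 1.5650 ≈ 72.84.
Rounding up, n = 73.

73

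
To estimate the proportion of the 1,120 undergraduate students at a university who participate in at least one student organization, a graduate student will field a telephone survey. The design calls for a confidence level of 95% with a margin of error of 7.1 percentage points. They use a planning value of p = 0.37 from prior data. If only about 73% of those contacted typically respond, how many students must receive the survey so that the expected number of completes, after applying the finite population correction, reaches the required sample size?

211

For 95% confidence, z = 1.96.
Completed interviews needed (unadjusted): n₀ = 1.96² × 0.2331 / 0.071² ≈ 177.64 → 178.
FPC for N = 1,120: n = 178 / (1 + 177/1120) = 178 / 1.1580 ≈ 153.71 → 154.
At a 73% response rate, contacts needed = 154 / 0.73 ≈ 210.96 → 211.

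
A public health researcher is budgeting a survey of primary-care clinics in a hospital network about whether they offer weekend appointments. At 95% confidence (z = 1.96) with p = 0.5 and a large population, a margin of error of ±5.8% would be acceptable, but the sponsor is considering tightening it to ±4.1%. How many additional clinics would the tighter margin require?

286

At ±5.8%: n = 1.96² × 0.2500 / 0.058² ≈ 285.49 → 286.
At ±4.1%: n = 1.96² × 0.2500 / 0.041² ≈ 571.33 → 572.
Additional respondents: 572 − 286 = 286.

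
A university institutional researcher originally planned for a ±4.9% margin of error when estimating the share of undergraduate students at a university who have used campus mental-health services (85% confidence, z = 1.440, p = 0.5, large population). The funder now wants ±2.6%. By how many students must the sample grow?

At ±4.9%: n = 1.440² × 0.2500 / 0.049² ≈ 215.91 → 216.
At ±2.6%: n = 1.440² × 0.2500 / 0.026² ≈ 766.86 → 767.
Additional respondents: 767 − 216 = 551.

551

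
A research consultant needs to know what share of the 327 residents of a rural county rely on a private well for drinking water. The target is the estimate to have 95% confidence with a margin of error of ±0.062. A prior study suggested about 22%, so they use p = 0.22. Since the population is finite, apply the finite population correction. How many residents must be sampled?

For 95% confidence, z = 1.960.
Unadjusted: n₀ = 1.960² × 0.22 × 0.78 / 0.062² ≈ 171.49, so n₀ = 172.
Finite population correction with N = 327: n = n₀ / (1 + (n₀−1)/N) = 172 / (1 + 171/327) = 172 / 1.5229 ≈ 112.94.
Rounding up, n = 113.

113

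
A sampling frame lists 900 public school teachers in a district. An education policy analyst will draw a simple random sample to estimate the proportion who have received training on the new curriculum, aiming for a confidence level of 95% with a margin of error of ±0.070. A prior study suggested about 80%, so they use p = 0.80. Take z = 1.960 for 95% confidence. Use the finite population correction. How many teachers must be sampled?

111

Unadjusted: n₀ = 1.960² × 0.80 × 0.20 / 0.070² ≈ 125.44, so n₀ = 126.
Finite population correction with N = 900: n = n₀ / (1 + (n₀−1)/N) = 126 / (1 + 125/900) = 126 / 1.1389 ≈ 110.63.
Rounding up, n = 111.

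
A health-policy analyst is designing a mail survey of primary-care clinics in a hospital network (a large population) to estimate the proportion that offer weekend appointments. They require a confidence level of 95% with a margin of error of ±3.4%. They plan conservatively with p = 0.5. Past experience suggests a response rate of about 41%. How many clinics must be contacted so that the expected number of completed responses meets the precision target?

2027

For 95% confidence, z = 1.960.
Completed interviews needed: n₀ = 1.960² × 0.2500 / 0.034² ≈ 830.80 → 831.
At a 41% response rate, contacts needed = 831 / 0.41 ≈ 2026.83 → 2027.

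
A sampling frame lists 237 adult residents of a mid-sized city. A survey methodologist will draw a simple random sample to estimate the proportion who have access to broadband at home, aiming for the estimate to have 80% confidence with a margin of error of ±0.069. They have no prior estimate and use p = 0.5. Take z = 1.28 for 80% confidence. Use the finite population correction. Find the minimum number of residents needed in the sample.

64

Unadjusted: n₀ = 1.28² × 0.50 × 0.50 / 0.069² ≈ 86.03, so n₀ = 87.
Finite population correction with N = 237: n = n₀ / (1 + (n₀−1)/N) = 87 / (1 + 86/237) = 87 / 1.3629 ≈ 63.84.
Rounding up, n = 64.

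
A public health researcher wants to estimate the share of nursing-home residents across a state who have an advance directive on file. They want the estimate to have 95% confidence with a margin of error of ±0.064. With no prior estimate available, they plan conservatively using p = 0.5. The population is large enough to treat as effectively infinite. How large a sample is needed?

For 95% confidence, z = 1.96.
With p = 0.5, p(1−p) = 0.25.
n = z²·p(1−p)/E² = 1.96² × 0.2500 / 0.064² = 3.8416 × 0.2500 / 0.004096 ≈ 234.47.
Rounding up gives n = 235.

235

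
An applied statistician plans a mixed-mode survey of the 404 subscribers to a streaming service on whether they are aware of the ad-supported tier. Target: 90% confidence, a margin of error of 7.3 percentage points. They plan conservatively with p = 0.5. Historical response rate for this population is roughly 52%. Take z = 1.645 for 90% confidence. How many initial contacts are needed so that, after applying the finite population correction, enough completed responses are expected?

187

Completed interviews needed (unadjusted): n₀ = 1.645² × 0.2500 / 0.073² ≈ 126.95 → 127.
FPC for N = 404: n = 127 / (1 + 126/404) = 127 / 1.3119 ≈ 96.81 → 97.
At a 52% response rate, contacts needed = 97 / 0.52 ≈ 186.54 → 187.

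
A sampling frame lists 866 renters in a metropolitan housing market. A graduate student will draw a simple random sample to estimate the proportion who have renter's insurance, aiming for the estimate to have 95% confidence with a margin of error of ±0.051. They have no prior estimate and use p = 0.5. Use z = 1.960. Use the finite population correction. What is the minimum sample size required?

Unadjusted: n₀ = 1.960² × 0.50 × 0.50 / 0.051² ≈ 369.24, so n₀ = 370.
Finite population correction with N = 866: n = n₀ / (1 + (n₀−1)/N) = 370 / (1 + 369/866) = 370 / 1.4261 ≈ 259.45.
Rounding up, n = 260.

260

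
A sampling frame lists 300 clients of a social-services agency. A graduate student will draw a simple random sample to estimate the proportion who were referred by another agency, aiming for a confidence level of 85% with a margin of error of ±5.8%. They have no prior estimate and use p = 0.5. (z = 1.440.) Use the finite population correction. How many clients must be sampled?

Unadjusted: n₀ = 1.440² × 0.50 × 0.50 / 0.058² ≈ 154.10, so n₀ = 155.
Finite population correction with N = 300: n = n₀ / (1 + (n₀−1)/N) = 155 / (1 + 154/300) = 155 / 1.5133 ≈ 102.42.
Rounding up, n = 103.

103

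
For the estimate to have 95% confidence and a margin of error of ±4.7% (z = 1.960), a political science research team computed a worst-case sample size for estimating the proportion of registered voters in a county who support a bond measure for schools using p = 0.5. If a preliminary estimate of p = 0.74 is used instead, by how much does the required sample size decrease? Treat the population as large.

Conservative (p = 0.5): n = 1.960² × 0.25 / 0.047² ≈ 434.77 → 435.
Using p = 0.74: p(1−p) = 0.1924, so n = 1.960² × 0.1924 / 0.047² ≈ 334.60 → 335.
Reduction: 435 − 335 = 100.

100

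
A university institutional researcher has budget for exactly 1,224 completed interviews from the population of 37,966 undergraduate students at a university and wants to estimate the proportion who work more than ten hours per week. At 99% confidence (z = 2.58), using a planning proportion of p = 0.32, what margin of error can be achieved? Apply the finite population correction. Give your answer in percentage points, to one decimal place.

Finite-population factor: (N−n)/(N−1) = (37966−1224)/(37966−1) = 0.9678.
SE(p̂) = √[p(1−p)/n · (N−n)/(N−1)] = √[0.2176/1224 × 0.9678] = 0.01312.
E = z × SE = 2.58 × 0.01312 = 0.03384 ≈ 3.4 percentage points.

3.4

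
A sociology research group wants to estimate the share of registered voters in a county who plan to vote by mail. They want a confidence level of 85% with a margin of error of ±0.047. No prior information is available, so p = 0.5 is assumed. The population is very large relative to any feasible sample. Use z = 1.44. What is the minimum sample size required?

235

With p = 0.5, p(1−p) = 0.25.
n = z²·p(1−p)/E² = 1.44² × 0.2500 / 0.047² = 2.0736 × 0.2500 / 0.002209 ≈ 234.68.
Rounding up gives n = 235.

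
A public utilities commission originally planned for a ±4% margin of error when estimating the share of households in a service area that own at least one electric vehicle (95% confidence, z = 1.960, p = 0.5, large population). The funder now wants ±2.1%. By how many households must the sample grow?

1577

At ±4%: n = 1.960² × 0.2500 / 0.040² ≈ 600.25 → 601.
At ±2.1%: n = 1.960² × 0.2500 / 0.021² ≈ 2177.78 → 2178.
Additional respondents: 2178 − 601 = 1577.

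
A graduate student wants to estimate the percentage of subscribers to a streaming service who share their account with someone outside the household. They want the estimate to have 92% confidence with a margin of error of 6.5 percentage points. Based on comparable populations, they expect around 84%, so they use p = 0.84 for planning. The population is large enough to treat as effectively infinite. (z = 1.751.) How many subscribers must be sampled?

With p = 0.84, p(1−p) = 0.1344.
n = z²·p(1−p)/E² = 1.751² × 0.1344 / 0.065² = 3.0660 × 0.1344 / 0.004225 ≈ 97.53.
Rounding up gives n = 98.

98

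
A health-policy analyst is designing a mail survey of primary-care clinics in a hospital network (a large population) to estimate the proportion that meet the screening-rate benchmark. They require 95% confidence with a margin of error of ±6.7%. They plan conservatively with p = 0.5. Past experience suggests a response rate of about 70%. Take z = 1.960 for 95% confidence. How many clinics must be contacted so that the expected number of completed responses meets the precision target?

Completed interviews needed: n₀ = 1.960² × 0.2500 / 0.067² ≈ 213.95 → 214.
At a 70% response rate, contacts needed = 214 / 0.70 ≈ 305.71 → 306.

306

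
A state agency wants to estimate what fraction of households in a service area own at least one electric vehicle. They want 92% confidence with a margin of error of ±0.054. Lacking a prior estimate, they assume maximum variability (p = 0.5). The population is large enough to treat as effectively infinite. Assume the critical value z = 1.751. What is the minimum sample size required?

With p = 0.5, p(1−p) = 0.25.
n = z²·p(1−p)/E² = 1.751² × 0.2500 / 0.054² = 3.0660 × 0.2500 / 0.002916 ≈ 262.86.
Rounding up gives n = 263.

263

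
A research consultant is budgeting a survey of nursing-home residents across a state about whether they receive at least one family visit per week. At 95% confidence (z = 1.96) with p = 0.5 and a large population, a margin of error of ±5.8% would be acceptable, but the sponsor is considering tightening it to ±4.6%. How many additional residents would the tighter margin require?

At ±5.8%: n = 1.96² × 0.2500 / 0.058² ≈ 285.49 → 286.
At ±4.6%: n = 1.96² × 0.2500 / 0.046² ≈ 453.88 → 454.
Additional respondents: 454 − 286 = 168.

168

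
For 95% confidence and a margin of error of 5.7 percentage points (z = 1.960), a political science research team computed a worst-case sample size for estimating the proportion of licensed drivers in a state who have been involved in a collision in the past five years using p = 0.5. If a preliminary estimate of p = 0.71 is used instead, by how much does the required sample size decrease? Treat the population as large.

52

Conservative (p = 0.5): n = 1.960² × 0.25 / 0.057² ≈ 295.60 → 296.
Using p = 0.71: p(1−p) = 0.2059, so n = 1.960² × 0.2059 / 0.057² ≈ 243.46 → 244.
Reduction: 296 − 244 = 52.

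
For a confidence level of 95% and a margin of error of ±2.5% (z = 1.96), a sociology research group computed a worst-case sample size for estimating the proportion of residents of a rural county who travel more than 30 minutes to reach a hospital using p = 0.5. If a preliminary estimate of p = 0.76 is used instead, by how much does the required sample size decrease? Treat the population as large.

Conservative (p = 0.5): n = 1.96² × 0.25 / 0.025² ≈ 1536.64 → 1537.
Using p = 0.76: p(1−p) = 0.1824, so n = 1.96² × 0.1824 / 0.025² ≈ 1121.13 → 1122.
Reduction: 1537 − 1122 = 415.

415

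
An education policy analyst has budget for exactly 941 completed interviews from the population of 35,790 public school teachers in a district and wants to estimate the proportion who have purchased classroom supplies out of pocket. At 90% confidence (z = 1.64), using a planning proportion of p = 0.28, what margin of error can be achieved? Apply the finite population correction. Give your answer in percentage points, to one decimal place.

2.4

Finite-population factor: (N−n)/(N−1) = (35790−941)/(35790−1) = 0.9737.
SE(p̂) = √[p(1−p)/n · (N−n)/(N−1)] = √[0.2016/941 × 0.9737] = 0.01444.
E = z × SE = 1.64 × 0.01444 = 0.02369 ≈ 2.4 percentage points.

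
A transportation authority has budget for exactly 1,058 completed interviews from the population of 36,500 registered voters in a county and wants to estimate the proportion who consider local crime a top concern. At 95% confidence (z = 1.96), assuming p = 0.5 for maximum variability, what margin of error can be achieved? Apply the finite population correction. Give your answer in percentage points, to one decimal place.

Finite-population factor: (N−n)/(N−1) = (36500−1058)/(36500−1) = 0.9710.
SE(p̂) = √[p(1−p)/n · (N−n)/(N−1)] = √[0.2500/1058 × 0.9710] = 0.01515.
E = z × SE = 1.96 × 0.01515 = 0.02969 ≈ 3.0 percentage points.

3.0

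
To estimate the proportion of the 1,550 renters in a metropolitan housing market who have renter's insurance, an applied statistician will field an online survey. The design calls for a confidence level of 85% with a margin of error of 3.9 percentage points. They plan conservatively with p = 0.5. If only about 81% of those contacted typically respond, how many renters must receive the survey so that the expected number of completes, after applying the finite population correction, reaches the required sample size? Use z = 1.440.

346

Completed interviews needed (unadjusted): n₀ = 1.440² × 0.2500 / 0.039² ≈ 340.83 → 341.
FPC for N = 1,550: n = 341 / (1 + 340/1550) = 341 / 1.2194 ≈ 279.66 → 280.
At an 81% response rate, contacts needed = 280 / 0.81 ≈ 345.68 → 346.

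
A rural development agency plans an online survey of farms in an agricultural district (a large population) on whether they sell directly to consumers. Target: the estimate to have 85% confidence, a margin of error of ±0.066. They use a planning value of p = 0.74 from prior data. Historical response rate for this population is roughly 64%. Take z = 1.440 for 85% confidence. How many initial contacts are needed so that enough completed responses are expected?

144

Completed interviews needed: n₀ = 1.440² × 0.1924 / 0.066² ≈ 91.59 → 92.
At a 64% response rate, contacts needed = 92 / 0.64 ≈ 143.75 → 144.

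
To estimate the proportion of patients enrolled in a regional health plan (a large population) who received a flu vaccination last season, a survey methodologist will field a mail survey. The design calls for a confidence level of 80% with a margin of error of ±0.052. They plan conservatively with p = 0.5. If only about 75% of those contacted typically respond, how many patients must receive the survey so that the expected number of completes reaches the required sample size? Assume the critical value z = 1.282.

Completed interviews needed: n₀ = 1.282² × 0.2500 / 0.052² ≈ 151.95 → 152.
At a 75% response rate, contacts needed = 152 / 0.75 ≈ 202.67 → 203.

203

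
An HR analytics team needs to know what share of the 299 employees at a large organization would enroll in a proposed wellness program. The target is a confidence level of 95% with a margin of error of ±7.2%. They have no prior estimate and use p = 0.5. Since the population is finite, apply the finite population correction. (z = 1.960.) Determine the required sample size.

Unadjusted: n₀ = 1.960² × 0.50 × 0.50 / 0.072² ≈ 185.26, so n₀ = 186.
Finite population correction with N = 299: n = n₀ / (1 + (n₀−1)/N) = 186 / (1 + 185/299) = 186 / 1.6187 ≈ 114.90.
Rounding up, n = 115.

115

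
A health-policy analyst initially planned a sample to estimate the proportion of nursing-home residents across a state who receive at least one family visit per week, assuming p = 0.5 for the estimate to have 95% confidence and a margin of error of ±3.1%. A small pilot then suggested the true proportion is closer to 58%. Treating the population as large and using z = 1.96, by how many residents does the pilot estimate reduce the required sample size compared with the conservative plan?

Conservative (p = 0.5): n = 1.96² × 0.25 / 0.031² ≈ 999.38 → 1000.
Using p = 0.58: p(1−p) = 0.2436, so n = 1.96² × 0.2436 / 0.031² ≈ 973.79 → 974.
Reduction: 1000 − 974 = 26.

26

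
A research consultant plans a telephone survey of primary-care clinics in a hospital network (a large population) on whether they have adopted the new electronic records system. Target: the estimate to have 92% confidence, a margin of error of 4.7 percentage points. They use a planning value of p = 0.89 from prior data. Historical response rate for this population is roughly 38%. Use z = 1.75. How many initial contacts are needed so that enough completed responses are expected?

Completed interviews needed: n₀ = 1.75² × 0.0979 / 0.047² ≈ 135.73 → 136.
At a 38% response rate, contacts needed = 136 / 0.38 ≈ 357.89 → 358.

358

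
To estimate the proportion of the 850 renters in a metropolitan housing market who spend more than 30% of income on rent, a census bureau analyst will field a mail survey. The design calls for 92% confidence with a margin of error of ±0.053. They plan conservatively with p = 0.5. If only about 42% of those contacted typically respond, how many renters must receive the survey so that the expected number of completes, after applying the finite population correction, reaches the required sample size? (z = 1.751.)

493

Completed interviews needed (unadjusted): n₀ = 1.751² × 0.2500 / 0.053² ≈ 272.87 → 273.
FPC for N = 850: n = 273 / (1 + 272/850) = 273 / 1.3200 ≈ 206.82 → 207.
At a 42% response rate, contacts needed = 207 / 0.42 ≈ 492.86 → 493.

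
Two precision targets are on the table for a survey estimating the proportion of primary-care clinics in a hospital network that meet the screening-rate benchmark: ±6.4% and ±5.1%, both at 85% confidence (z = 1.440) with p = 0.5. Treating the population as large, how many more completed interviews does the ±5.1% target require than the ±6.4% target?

73

At ±6.4%: n = 1.440² × 0.2500 / 0.064² ≈ 126.56 → 127.
At ±5.1%: n = 1.440² × 0.2500 / 0.051² ≈ 199.31 → 200.
Additional respondents: 200 − 127 = 73.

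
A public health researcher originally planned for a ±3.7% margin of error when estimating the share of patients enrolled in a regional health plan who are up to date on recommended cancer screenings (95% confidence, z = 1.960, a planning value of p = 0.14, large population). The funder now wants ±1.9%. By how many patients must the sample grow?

944

At ±3.7%: n = 1.960² × 0.1204 / 0.037² ≈ 337.86 → 338.
At ±1.9%: n = 1.960² × 0.1204 / 0.019² ≈ 1281.24 → 1282.
Additional respondents: 1282 − 338 = 944.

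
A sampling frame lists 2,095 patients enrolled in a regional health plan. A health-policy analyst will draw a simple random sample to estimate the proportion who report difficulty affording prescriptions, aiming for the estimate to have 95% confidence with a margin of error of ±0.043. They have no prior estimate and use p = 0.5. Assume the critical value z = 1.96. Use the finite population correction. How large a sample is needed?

Unadjusted: n₀ = 1.96² × 0.50 × 0.50 / 0.043² ≈ 519.42, so n₀ = 520.
Finite population correction with N = 2,095: n = n₀ / (1 + (n₀−1)/N) = 520 / (1 + 519/2095) = 520 / 1.2477 ≈ 416.76.
Rounding up, n = 417.

417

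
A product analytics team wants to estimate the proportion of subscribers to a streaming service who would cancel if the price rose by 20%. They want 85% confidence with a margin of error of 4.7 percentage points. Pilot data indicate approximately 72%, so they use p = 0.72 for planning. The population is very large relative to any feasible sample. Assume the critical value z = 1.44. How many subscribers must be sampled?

190

With p = 0.72, p(1−p) = 0.2016.
n = z²·p(1−p)/E² = 1.44² × 0.2016 / 0.047² = 2.0736 × 0.2016 / 0.002209 ≈ 189.24.
Rounding up gives n = 190.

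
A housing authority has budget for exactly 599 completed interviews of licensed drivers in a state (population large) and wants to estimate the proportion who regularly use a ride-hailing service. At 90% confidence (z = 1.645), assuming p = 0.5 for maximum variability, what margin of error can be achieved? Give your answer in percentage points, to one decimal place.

3.4

SE(p̂) = √[p(1−p)/n] = √[0.2500/599] = 0.02043.
E = z × SE = 1.645 × 0.02043 = 0.03361, or 3.4 percentage points.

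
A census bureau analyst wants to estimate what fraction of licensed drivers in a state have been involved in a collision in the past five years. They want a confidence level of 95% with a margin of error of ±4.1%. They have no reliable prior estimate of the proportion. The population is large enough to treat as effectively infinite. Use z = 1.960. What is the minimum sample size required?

With no prior estimate, use p = 0.5, giving p(1−p) = 0.25.
n = z²·p(1−p)/E² = 1.960² × 0.2500 / 0.041² = 3.8416 × 0.2500 / 0.001681 ≈ 571.33.
Rounding up gives n = 572.

572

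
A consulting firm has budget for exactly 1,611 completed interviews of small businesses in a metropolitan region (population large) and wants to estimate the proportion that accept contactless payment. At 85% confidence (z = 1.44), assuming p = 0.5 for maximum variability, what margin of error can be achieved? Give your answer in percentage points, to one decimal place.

SE(p̂) = √[p(1−p)/n] = √[0.2500/1611] = 0.01246.
E = z × SE = 1.44 × 0.01246 = 0.01794, or 1.8 percentage points.

1.8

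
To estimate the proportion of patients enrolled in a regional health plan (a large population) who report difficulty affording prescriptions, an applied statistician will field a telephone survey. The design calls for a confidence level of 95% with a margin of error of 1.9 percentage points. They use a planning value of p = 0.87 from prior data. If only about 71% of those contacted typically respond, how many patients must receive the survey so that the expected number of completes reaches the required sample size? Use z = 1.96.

1696

Completed interviews needed: n₀ = 1.96² × 0.1131 / 0.019² ≈ 1203.56 → 1204.
At a 71% response rate, contacts needed = 1204 / 0.71 ≈ 1695.77 → 1696.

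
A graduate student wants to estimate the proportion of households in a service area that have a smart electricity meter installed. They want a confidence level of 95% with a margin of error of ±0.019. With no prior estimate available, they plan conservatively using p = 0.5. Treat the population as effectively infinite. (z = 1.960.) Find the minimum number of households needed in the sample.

With p = 0.5, p(1−p) = 0.25.
n = z²·p(1−p)/E² = 1.960² × 0.2500 / 0.019² = 3.8416 × 0.2500 / 0.000361 ≈ 2660.39.
Rounding up gives n = 2661.

2661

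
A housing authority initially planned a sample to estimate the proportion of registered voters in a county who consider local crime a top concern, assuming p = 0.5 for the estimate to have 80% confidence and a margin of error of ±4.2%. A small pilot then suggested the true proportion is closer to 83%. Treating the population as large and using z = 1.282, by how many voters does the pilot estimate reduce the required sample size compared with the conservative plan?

101

Conservative (p = 0.5): n = 1.282² × 0.25 / 0.042² ≈ 232.93 → 233.
Using p = 0.83: p(1−p) = 0.1411, so n = 1.282² × 0.1411 / 0.042² ≈ 131.46 → 132.
Reduction: 233 − 132 = 101.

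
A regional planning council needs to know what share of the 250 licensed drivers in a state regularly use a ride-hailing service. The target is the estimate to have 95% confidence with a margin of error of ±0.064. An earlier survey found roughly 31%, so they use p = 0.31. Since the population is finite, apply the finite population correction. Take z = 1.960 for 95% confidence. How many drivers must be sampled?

112

Unadjusted: n₀ = 1.960² × 0.31 × 0.69 / 0.064² ≈ 200.61, so n₀ = 201.
Finite population correction with N = 250: n = n₀ / (1 + (n₀−1)/N) = 201 / (1 + 200/250) = 201 / 1.8000 ≈ 111.67.
Rounding up, n = 112.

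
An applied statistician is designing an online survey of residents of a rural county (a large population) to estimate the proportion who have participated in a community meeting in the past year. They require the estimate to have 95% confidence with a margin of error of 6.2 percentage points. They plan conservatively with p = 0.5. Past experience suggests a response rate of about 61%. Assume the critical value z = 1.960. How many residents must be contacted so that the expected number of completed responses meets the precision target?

Completed interviews needed: n₀ = 1.960² × 0.2500 / 0.062² ≈ 249.84 → 250.
At a 61% response rate, contacts needed = 250 / 0.61 ≈ 409.84 → 410.

410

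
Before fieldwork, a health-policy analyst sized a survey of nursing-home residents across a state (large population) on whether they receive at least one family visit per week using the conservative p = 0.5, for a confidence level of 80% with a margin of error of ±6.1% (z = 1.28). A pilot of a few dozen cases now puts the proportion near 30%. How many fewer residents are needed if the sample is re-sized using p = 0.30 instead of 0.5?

Conservative (p = 0.5): n = 1.28² × 0.25 / 0.061² ≈ 110.08 → 111.
Using p = 0.30: p(1−p) = 0.2100, so n = 1.28² × 0.2100 / 0.061² ≈ 92.47 → 93.
Reduction: 111 − 93 = 18.

18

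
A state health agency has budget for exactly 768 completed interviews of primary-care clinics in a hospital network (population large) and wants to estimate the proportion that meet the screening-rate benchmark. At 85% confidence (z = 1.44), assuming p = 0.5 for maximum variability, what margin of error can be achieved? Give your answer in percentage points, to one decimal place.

SE(p̂) = √[p(1−p)/n] = √[0.2500/768] = 0.01804.
E = z × SE = 1.44 × 0.01804 = 0.02598, or 2.6 percentage points.

2.6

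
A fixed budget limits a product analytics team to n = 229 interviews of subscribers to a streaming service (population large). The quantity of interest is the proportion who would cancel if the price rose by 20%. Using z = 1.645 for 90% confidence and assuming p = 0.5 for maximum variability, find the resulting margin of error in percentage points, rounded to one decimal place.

5.4

SE(p̂) = √[p(1−p)/n] = √[0.2500/229] = 0.03304.
E = z × SE = 1.645 × 0.03304 = 0.05435, or 5.4 percentage points.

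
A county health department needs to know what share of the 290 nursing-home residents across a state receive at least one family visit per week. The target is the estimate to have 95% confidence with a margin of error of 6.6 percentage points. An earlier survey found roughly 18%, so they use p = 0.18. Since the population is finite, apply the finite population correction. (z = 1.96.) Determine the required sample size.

Unadjusted: n₀ = 1.96² × 0.18 × 0.82 / 0.066² ≈ 130.17, so n₀ = 131.
Finite population correction with N = 290: n = n₀ / (1 + (n₀−1)/N) = 131 / (1 + 130/290) = 131 / 1.4483 ≈ 90.45.
Rounding up, n = 91.

91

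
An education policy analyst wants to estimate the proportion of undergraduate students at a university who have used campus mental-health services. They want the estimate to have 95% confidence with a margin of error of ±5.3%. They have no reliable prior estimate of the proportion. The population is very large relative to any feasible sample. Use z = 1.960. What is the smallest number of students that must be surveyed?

With no prior estimate, use p = 0.5, giving p(1−p) = 0.25.
n = z²·p(1−p)/E² = 1.960² × 0.2500 / 0.053² = 3.8416 × 0.2500 / 0.002809 ≈ 341.90.
Rounding up gives n = 342.

342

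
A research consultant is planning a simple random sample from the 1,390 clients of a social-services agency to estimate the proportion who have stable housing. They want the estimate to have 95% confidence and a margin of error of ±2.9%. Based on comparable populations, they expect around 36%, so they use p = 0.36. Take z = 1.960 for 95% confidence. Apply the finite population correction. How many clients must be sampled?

Unadjusted: n₀ = 1.960² × 0.36 × 0.64 / 0.029² ≈ 1052.44, so n₀ = 1053.
Finite population correction with N = 1,390: n = n₀ / (1 + (n₀−1)/N) = 1053 / (1 + 1052/1390) = 1053 / 1.7568 ≈ 599.37.
Rounding up, n = 600.

600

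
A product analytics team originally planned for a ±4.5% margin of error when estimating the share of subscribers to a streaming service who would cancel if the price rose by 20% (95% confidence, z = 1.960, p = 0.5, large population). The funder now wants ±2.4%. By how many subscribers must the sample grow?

At ±4.5%: n = 1.960² × 0.2500 / 0.045² ≈ 474.27 → 475.
At ±2.4%: n = 1.960² × 0.2500 / 0.024² ≈ 1667.36 → 1668.
Additional respondents: 1668 − 475 = 1193.

1193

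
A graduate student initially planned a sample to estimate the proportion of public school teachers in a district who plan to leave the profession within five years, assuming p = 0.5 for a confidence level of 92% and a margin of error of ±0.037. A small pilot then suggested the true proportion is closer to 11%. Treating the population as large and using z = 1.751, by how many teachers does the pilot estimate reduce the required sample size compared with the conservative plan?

340

Conservative (p = 0.5): n = 1.751² × 0.25 / 0.037² ≈ 559.90 → 560.
Using p = 0.11: p(1−p) = 0.0979, so n = 1.751² × 0.0979 / 0.037² ≈ 219.26 → 220.
Reduction: 560 − 220 = 340.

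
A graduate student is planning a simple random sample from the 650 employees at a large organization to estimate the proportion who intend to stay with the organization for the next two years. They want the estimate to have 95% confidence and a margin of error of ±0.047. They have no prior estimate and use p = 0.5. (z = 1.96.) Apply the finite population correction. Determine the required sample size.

Unadjusted: n₀ = 1.96² × 0.50 × 0.50 / 0.047² ≈ 434.77, so n₀ = 435.
Finite population correction with N = 650: n = n₀ / (1 + (n₀−1)/N) = 435 / (1 + 434/650) = 435 / 1.6677 ≈ 260.84.
Rounding up, n = 261.

261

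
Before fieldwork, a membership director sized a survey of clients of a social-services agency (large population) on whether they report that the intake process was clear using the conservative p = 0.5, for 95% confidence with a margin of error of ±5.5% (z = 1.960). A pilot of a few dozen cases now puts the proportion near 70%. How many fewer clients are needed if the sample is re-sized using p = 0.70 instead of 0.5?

Conservative (p = 0.5): n = 1.960² × 0.25 / 0.055² ≈ 317.49 → 318.
Using p = 0.70: p(1−p) = 0.2100, so n = 1.960² × 0.2100 / 0.055² ≈ 266.69 → 267.
Reduction: 318 − 267 = 51.

51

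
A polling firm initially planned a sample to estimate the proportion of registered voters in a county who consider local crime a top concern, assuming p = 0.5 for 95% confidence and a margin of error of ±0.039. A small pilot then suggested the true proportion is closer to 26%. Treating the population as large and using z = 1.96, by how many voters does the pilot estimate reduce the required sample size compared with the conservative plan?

146

Conservative (p = 0.5): n = 1.96² × 0.25 / 0.039² ≈ 631.43 → 632.
Using p = 0.26: p(1−p) = 0.1924, so n = 1.96² × 0.1924 / 0.039² ≈ 485.95 → 486.
Reduction: 632 − 486 = 146.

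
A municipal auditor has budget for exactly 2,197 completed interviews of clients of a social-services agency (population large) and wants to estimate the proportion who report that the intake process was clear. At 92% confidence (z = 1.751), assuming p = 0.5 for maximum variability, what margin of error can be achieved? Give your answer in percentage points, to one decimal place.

1.9

SE(p̂) = √[p(1−p)/n] = √[0.2500/2197] = 0.01067.
E = z × SE = 1.751 × 0.01067 = 0.01868, or 1.9 percentage points.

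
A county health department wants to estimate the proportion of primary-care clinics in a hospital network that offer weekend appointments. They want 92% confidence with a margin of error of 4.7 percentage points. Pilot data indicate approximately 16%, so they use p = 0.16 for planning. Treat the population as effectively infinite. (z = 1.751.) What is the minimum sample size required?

With p = 0.16, p(1−p) = 0.1344.
n = z²·p(1−p)/E² = 1.751² × 0.1344 / 0.047² = 3.0660 × 0.1344 / 0.002209 ≈ 186.54.
Rounding up gives n = 187.

187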